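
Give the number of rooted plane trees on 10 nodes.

4862

A rooted plane tree on 10 nodes has 9 edges, and such trees are counted by C_9.
C_9 = C(18,9)/10 = 48620/10 = 4862.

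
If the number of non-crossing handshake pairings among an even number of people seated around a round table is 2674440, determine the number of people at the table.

Non-crossing handshake pairings of 2n people are counted by C_n; 2674440 = C_14.
So n = 14, and there are 2n = 28 people.

28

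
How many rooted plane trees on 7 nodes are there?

Rooted ordered (plane) trees on m nodes have m−1 edges and are counted by C_{m−1}; m = 7 gives C_6.
C_6 = C(12,6)/7 = 924/7 = 132.

132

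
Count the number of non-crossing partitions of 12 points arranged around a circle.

Non-crossing partitions of an n-element set are counted by C_n; here n = 12.
C_12 = 208012.

208012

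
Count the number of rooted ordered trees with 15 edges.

9694845

Rooted ordered trees with n edges are counted by C_n; here n = 15.
C_15 = C(30,15)/16 = 155117520/16 = 9694845.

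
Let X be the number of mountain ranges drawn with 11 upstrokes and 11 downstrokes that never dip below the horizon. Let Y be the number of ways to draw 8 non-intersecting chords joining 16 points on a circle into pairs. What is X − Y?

Paths of 11 up- and 11 down-steps that never dip below the axis are Dyck paths; their count is C_11. So X = C_11 = 58786.
Pairing 16 circle points by 8 non-crossing chords gives C_8 matchings. So Y = C_8 = 1430.
X − Y = 58786 − 1430 = 57356.

57356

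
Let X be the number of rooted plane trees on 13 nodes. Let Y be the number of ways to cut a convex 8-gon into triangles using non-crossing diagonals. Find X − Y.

A rooted plane tree on 13 nodes has 12 edges, and such trees are counted by C_12. So X = C_12 = 208012.
The number of triangulations of an 8-gon is the Catalan number C_6 (index = sides − 2). So Y = C_6 = 132.
X − Y = 208012 − 132 = 207880.

207880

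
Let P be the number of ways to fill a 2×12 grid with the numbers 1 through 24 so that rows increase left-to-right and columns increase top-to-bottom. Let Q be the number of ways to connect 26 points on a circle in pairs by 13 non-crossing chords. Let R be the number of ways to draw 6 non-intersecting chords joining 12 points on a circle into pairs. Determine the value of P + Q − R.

By the hook-length formula (or a Dyck-path bijection), SYT of shape 2×12 number C_12. So P = C_12 = 208012.
Pairing 26 circle points by 13 non-crossing chords gives C_13 matchings. So Q = C_13 = 742900.
Non-crossing perfect matchings of 2n points on a circle are counted by C_n; with 12 points, n = 6. So R = C_6 = 132.
P + Q − R = 208012 + 742900 − 132 = 950780.

950780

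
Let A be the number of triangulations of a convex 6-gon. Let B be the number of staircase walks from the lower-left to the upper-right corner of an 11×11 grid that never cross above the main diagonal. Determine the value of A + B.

58800

A convex 6-gon is triangulated into 4 triangles, and the number of such triangulations is the Catalan number C_{6−2} = C_4. So A = C_4 = 14.
Sub-diagonal monotone paths from (0,0) to (11,11) biject with Dyck paths of semilength 11, giving C_11. So B = C_11 = 58786.
A + B = 14 + 58786 = 58800.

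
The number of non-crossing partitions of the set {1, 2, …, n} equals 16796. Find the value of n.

10

Non-crossing partitions of [n] are counted by C_n, and C_10 = 16796.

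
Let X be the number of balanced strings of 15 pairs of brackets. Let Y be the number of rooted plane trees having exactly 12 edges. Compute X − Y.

With 15 pairs the number of balanced bracket strings is the Catalan number C_15. So X = C_15 = 9694845.
A rooted plane tree with 12 edges has 13 nodes, and the count is C_12. So Y = C_12 = 208012.
X − Y = 9694845 − 208012 = 9486833.

9486833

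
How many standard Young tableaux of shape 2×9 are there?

By the hook-length formula (or a Dyck-path bijection), SYT of shape 2×9 number C_9.
C_9 = C(18,9)/10 = 48620/10 = 4862.

4862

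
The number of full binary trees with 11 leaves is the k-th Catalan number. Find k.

A full binary tree with L leaves has L−1 internal nodes and is counted by C_{L−1}; L = 11 gives C_10.

10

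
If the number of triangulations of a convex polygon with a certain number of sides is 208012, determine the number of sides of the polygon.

14

Triangulations of a convex m-gon are counted by C_{m−2}, and C_12 = 208012.
So m − 2 = 12, giving m = 14 sides.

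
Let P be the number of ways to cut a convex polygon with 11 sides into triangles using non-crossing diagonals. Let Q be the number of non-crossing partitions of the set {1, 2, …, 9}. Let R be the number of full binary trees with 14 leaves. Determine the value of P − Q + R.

742900

Triangulations of a convex m-gon are counted by C_{m−2}; with m = 11 this is C_9. So P = C_9 = 4862.
The non-crossing partitions of [9] form a lattice of size C_9. So Q = C_9 = 4862.
Full binary trees with 14 leaves have 14−1 = 13 internal nodes, so there are C_13 of them. So R = C_13 = 742900.
P − Q + R = 4862 − 4862 + 742900 = 742900.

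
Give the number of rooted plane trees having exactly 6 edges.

A rooted plane tree with 6 edges has 7 nodes, and the count is C_6.
C_6 = C(12,6)/7 = 924/7 = 132.

132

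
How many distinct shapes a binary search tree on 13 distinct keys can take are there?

742900

Rooted binary trees with 13 nodes (each child slot possibly empty) number C_13.
C_13 = C(26,13)/14 = 10400600/14 = 742900.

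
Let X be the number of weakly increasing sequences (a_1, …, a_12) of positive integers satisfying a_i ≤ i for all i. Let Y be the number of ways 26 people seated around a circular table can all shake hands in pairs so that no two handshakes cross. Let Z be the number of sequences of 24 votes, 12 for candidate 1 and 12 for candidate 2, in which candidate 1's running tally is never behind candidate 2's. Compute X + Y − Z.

742900

Such sub-staircase sequences of length n are counted by C_n; here n = 12. So X = C_12 = 208012.
Non-crossing handshake pairings of 2n people are counted by C_n; 26 people gives n = 13. So Y = C_13 = 742900.
Ballot sequences with n votes each where one side never trails are Dyck words, counted by C_n; here n = 12. So Z = C_12 = 208012.
X + Y − Z = 208012 + 742900 − 208012 = 742900.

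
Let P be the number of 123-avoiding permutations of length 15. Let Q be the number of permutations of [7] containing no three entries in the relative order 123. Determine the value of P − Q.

Permutations of [n] avoiding any single length-3 pattern are counted by C_n; here n = 15. So P = C_15 = 9694845.
Permutations of [n] avoiding any single length-3 pattern are counted by C_n; here n = 7. So Q = C_7 = 429.
P − Q = 9694845 − 429 = 9694416.

9694416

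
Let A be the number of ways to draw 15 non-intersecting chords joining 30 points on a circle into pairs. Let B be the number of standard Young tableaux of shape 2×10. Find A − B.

Pairing 30 circle points by 15 non-crossing chords gives C_15 matchings. So A = C_15 = 9694845.
Standard Young tableaux of shape 2×n are counted by C_n; here n = 10. So B = C_10 = 16796.
A − B = 9694845 − 16796 = 9678049.

9678049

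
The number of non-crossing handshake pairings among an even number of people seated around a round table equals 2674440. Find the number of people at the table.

Non-crossing handshake pairings of 2n people are counted by C_n. The Catalan number equal to 2674440 is C_14.
So n = 14, and there are 2n = 28 people.

28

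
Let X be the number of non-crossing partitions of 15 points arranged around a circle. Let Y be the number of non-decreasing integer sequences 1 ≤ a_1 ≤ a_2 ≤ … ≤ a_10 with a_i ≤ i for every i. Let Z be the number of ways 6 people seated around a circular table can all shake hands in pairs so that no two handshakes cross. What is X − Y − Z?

Non-crossing partitions of an n-element set are counted by C_n; here n = 15. So X = C_15 = 9694845.
Such sub-staircase sequences of length n are counted by C_n; here n = 10. So Y = C_10 = 16796.
Non-crossing handshake pairings of 2n people are counted by C_n; 6 people gives n = 3. So Z = C_3 = 5.
X − Y − Z = 9694845 − 16796 − 5 = 9678044.

9678044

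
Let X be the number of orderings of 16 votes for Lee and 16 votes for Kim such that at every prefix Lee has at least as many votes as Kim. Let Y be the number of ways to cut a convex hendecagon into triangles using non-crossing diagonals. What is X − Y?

Reading a vote for the leader as '(' and for the other as ')' turns such a sequence into a balanced string of 16 pairs, so the count is C_16. So X = C_16 = 35357670.
A convex 11-gon is triangulated into 9 triangles, and the number of such triangulations is the Catalan number C_{11−2} = C_9. So Y = C_9 = 4862.
X − Y = 35357670 − 4862 = 35352808.

35352808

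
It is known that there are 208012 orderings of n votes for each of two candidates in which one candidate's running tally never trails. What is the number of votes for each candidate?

12

Such ballot sequences with n votes each are counted by C_n; 208012 = C_12.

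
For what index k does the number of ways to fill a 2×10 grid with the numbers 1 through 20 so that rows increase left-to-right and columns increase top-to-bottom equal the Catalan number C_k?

By the hook-length formula (or a Dyck-path bijection), SYT of shape 2×10 number C_10.

10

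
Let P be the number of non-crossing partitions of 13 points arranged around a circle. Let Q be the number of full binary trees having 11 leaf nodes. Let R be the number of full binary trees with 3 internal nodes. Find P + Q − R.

759691

The non-crossing partitions of [13] form a lattice of size C_13. So P = C_13 = 742900.
A full binary tree with L leaves has L−1 internal nodes and is counted by C_{L−1}; L = 11 gives C_10. So Q = C_10 = 16796.
The number of full binary trees on 3 internal nodes is the Catalan number C_3. So R = C_3 = 5.
P + Q − R = 742900 + 16796 − 5 = 759691.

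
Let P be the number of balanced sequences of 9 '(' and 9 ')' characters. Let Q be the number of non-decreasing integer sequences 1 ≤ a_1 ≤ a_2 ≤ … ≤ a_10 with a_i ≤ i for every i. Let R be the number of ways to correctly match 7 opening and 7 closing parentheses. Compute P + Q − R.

Balanced strings of n pairs of brackets are counted by C_n; here n = 9. So P = C_9 = 4862.
Weakly increasing sequences with a_i ≤ i biject with Dyck paths of semilength 10, so there are C_10. So Q = C_10 = 16796.
With 7 pairs the number of balanced bracket strings is the Catalan number C_7. So R = C_7 = 429.
P + Q − R = 4862 + 16796 − 429 = 21229.

21229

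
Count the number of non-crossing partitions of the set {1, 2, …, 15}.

The non-crossing partitions of [15] form a lattice of size C_15.
C_15 = 9694845.

9694845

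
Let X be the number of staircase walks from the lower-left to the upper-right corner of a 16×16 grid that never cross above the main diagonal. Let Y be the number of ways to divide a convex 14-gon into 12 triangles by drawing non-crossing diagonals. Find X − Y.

Sub-diagonal monotone paths from (0,0) to (16,16) biject with Dyck paths of semilength 16, giving C_16. So X = C_16 = 35357670.
A convex 14-gon is triangulated into 12 triangles, and the number of such triangulations is the Catalan number C_{14−2} = C_12. So Y = C_12 = 208012.
X − Y = 35357670 − 208012 = 35149658.

35149658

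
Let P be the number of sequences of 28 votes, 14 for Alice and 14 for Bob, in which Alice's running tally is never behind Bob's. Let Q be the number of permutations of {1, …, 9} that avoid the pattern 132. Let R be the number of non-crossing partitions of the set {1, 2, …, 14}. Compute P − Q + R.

Ballot sequences with n votes each where one side never trails are Dyck words, counted by C_n; here n = 14. So P = C_14 = 2674440.
For any fixed pattern of length 3, the pattern-avoiding permutations of [9] number C_9. So Q = C_9 = 4862.
The non-crossing partitions of [14] form a lattice of size C_14. So R = C_14 = 2674440.
P − Q + R = 2674440 − 4862 + 2674440 = 5344018.

5344018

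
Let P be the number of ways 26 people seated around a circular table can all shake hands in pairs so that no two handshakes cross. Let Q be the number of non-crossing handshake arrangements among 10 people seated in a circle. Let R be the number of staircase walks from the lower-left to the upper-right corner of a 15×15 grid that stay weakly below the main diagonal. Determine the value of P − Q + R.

Non-crossing handshake pairings of 2n people are counted by C_n; 26 people gives n = 13. So P = C_13 = 742900.
Non-crossing handshake pairings of 2n people are counted by C_n; 10 people gives n = 5. So Q = C_5 = 42.
Sub-diagonal monotone paths from (0,0) to (15,15) biject with Dyck paths of semilength 15, giving C_15. So R = C_15 = 9694845.
P − Q + R = 742900 − 42 + 9694845 = 10437703.

10437703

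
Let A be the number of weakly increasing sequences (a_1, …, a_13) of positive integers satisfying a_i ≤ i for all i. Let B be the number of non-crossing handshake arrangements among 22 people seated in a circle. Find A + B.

801686

Weakly increasing sequences with a_i ≤ i biject with Dyck paths of semilength 13, so there are C_13. So A = C_13 = 742900.
With 22 = 2·11 people, non-crossing handshake pairings are non-crossing perfect matchings on a circle, counted by C_11. So B = C_11 = 58786.
A + B = 742900 + 58786 = 801686.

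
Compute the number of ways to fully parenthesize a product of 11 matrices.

16796

Ways to associate a product of 11 factors correspond to binary trees on 11 leaves, so the count is C_10.
C_10 = C(20,10)/11 = 184756/11 = 16796.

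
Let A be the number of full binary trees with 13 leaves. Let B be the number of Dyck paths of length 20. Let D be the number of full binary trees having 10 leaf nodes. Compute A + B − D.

219946

Full binary trees with 13 leaves have 13−1 = 12 internal nodes, so there are C_12 of them. So A = C_12 = 208012.
A Dyck path with 10 up-steps and 10 down-steps has semilength 10, so there are C_10 of them. So B = C_10 = 16796.
Full binary trees with 10 leaves have 10−1 = 9 internal nodes, so there are C_9 of them. So D = C_9 = 4862.
A + B − D = 208012 + 16796 − 4862 = 219946.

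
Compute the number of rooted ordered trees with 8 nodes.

429

Rooted ordered (plane) trees on m nodes have m−1 edges and are counted by C_{m−1}; m = 8 gives C_7.
C_7 = C(14,7)/8 = 3432/8 = 429.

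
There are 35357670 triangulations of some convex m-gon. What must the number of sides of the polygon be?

18

Triangulations of a convex m-gon are counted by C_{m−2}, and C_16 = 35357670.
So m − 2 = 16, giving m = 18 sides.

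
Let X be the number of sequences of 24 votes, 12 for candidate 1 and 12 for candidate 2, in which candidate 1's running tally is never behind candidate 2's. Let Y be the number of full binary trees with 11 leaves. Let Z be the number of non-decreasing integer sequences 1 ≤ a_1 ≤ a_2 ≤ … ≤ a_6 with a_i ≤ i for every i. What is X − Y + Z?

Reading a vote for the leader as '(' and for the other as ')' turns such a sequence into a balanced string of 12 pairs, so the count is C_12. So X = C_12 = 208012.
A full binary tree with L leaves has L−1 internal nodes and is counted by C_{L−1}; L = 11 gives C_10. So Y = C_10 = 16796.
Such sub-staircase sequences of length n are counted by C_n; here n = 6. So Z = C_6 = 132.
X − Y + Z = 208012 − 16796 + 132 = 191348.

191348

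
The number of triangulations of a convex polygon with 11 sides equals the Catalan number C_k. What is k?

Triangulations of a convex m-gon are counted by C_{m−2}; with m = 11 this is C_9.

9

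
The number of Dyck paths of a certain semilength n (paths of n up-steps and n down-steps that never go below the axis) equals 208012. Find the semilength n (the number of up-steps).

Dyck paths of semilength n are counted by C_n; 208012 = C_12.

12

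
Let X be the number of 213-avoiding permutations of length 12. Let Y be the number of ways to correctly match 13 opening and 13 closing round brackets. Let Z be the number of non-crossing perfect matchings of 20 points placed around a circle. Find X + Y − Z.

934116

For any fixed pattern of length 3, the pattern-avoiding permutations of [12] number C_12. So X = C_12 = 208012.
A balanced arrangement of 13 bracket pairs is a Dyck word of semilength 13, so the count is C_13. So Y = C_13 = 742900.
Pairing 20 circle points by 10 non-crossing chords gives C_10 matchings. So Z = C_10 = 16796.
X + Y − Z = 208012 + 742900 − 16796 = 934116.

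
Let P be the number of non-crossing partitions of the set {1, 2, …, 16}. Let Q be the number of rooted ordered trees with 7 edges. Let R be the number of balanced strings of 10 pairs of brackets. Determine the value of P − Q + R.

The non-crossing partitions of [16] form a lattice of size C_16. So P = C_16 = 35357670.
A rooted plane tree with 7 edges has 8 nodes, and the count is C_7. So Q = C_7 = 429.
With 10 pairs the number of balanced bracket strings is the Catalan number C_10. So R = C_10 = 16796.
P − Q + R = 35357670 − 429 + 16796 = 35374037.

35374037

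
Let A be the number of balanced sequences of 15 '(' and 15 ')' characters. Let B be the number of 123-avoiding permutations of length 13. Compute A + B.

10437745

Balanced strings of n pairs of brackets are counted by C_n; here n = 15. So A = C_15 = 9694845.
For any fixed pattern of length 3, the pattern-avoiding permutations of [13] number C_13. So B = C_13 = 742900.
A + B = 9694845 + 742900 = 10437745.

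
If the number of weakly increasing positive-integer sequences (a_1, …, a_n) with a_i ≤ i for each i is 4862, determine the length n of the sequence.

Such sub-staircase sequences of length n are counted by C_n. Since C_9 = 4862, the index is 9.

9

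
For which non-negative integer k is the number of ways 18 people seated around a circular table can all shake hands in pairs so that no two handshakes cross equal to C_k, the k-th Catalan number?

9

Non-crossing handshake pairings of 2n people are counted by C_n; 18 people gives n = 9.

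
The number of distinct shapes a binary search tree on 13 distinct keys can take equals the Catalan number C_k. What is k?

There are C_n binary search tree shapes on n keys; with n = 13 that is C_13.

13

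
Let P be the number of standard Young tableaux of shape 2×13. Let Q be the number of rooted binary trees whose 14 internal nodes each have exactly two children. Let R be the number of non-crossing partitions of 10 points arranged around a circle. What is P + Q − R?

Standard Young tableaux of shape 2×n are counted by C_n; here n = 13. So P = C_13 = 742900.
Full binary trees with n internal nodes are counted by C_n; here n = 14. So Q = C_14 = 2674440.
Non-crossing partitions of an n-element set are counted by C_n; here n = 10. So R = C_10 = 16796.
P + Q − R = 742900 + 2674440 − 16796 = 3400544.

3400544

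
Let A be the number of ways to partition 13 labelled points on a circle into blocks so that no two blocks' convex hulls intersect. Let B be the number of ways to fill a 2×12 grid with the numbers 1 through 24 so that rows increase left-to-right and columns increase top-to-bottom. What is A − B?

Non-crossing partitions of an n-element set are counted by C_n; here n = 13. So A = C_13 = 742900.
By the hook-length formula (or a Dyck-path bijection), SYT of shape 2×12 number C_12. So B = C_12 = 208012.
A − B = 742900 − 208012 = 534888.

534888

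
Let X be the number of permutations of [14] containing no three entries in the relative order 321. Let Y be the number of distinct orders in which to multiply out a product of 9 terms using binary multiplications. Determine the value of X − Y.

Permutations of [n] avoiding any single length-3 pattern are counted by C_n; here n = 14. So X = C_14 = 2674440.
Parenthesizations of m factors correspond to full binary trees with m leaves, counted by C_{m−1}; m = 9 gives C_8. So Y = C_8 = 1430.
X − Y = 2674440 − 1430 = 2673010.

2673010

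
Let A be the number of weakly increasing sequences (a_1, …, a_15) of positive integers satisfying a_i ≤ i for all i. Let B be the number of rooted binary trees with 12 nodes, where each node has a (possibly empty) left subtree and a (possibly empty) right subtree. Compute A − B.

Weakly increasing sequences with a_i ≤ i biject with Dyck paths of semilength 15, so there are C_15. So A = C_15 = 9694845.
There are C_n binary search tree shapes on n keys; with n = 12 that is C_12. So B = C_12 = 208012.
A − B = 9694845 − 208012 = 9486833.

9486833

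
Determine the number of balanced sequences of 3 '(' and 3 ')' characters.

5

A balanced arrangement of 3 bracket pairs is a Dyck word of semilength 3, so the count is C_3.
C_3 = 5.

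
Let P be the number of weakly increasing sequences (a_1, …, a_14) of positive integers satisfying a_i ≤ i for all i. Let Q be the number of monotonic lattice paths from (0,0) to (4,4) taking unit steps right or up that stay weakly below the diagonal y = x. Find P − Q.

Weakly increasing sequences with a_i ≤ i biject with Dyck paths of semilength 14, so there are C_14. So P = C_14 = 2674440.
Sub-diagonal monotone paths from (0,0) to (4,4) biject with Dyck paths of semilength 4, giving C_4. So Q = C_4 = 14.
P − Q = 2674440 − 14 = 2674426.

2674426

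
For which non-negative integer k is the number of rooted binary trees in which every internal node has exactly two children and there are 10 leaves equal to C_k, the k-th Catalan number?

A full binary tree with L leaves has L−1 internal nodes and is counted by C_{L−1}; L = 10 gives C_9.

9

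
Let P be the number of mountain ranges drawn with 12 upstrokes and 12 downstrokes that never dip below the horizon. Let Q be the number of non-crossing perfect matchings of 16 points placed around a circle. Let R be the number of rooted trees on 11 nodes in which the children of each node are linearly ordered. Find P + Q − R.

192646

A Dyck path with 12 up-steps and 12 down-steps has semilength 12, so there are C_12 of them. So P = C_12 = 208012.
Pairing 16 circle points by 8 non-crossing chords gives C_8 matchings. So Q = C_8 = 1430.
A rooted plane tree on 11 nodes has 10 edges, and such trees are counted by C_10. So R = C_10 = 16796.
P + Q − R = 208012 + 1430 − 16796 = 192646.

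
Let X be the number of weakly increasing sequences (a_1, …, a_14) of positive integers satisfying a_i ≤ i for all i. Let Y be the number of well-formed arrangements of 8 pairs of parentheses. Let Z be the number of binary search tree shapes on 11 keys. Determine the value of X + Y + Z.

Such sub-staircase sequences of length n are counted by C_n; here n = 14. So X = C_14 = 2674440.
A balanced arrangement of 8 bracket pairs is a Dyck word of semilength 8, so the count is C_8. So Y = C_8 = 1430.
Rooted binary trees with 11 nodes (each child slot possibly empty) number C_11. So Z = C_11 = 58786.
X + Y + Z = 2674440 + 1430 + 58786 = 2734656.

2734656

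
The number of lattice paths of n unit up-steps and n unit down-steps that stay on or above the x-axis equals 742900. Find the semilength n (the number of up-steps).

13

Dyck paths of semilength n are counted by C_n. The Catalan number equal to 742900 is C_13.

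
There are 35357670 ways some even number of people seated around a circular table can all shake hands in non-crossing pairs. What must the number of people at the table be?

Non-crossing handshake pairings of 2n people are counted by C_n, and C_16 = 35357670.
So n = 16, and there are 2n = 32 people.

32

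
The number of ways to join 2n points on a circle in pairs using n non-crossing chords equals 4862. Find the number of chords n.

Non-crossing pairings of 2n points on a circle are counted by C_n. Since C_9 = 4862, the index is 9.

9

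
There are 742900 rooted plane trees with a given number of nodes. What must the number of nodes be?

Rooted ordered trees on m nodes are counted by C_{m−1}, and C_13 = 742900.
So the index is 13, and the number of nodes is 13 + 1 = 14.

14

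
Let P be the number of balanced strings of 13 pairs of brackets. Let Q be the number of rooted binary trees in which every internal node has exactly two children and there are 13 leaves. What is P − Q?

Balanced strings of n pairs of brackets are counted by C_n; here n = 13. So P = C_13 = 742900.
A full binary tree with L leaves has L−1 internal nodes and is counted by C_{L−1}; L = 13 gives C_12. So Q = C_12 = 208012.
P − Q = 742900 − 208012 = 534888.

534888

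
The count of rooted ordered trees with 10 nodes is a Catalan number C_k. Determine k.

Rooted ordered (plane) trees on m nodes have m−1 edges and are counted by C_{m−1}; m = 10 gives C_9.

9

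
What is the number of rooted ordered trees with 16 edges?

Rooted ordered trees with n edges are counted by C_n; here n = 16.
C_16 = C(32,16)/17 = 601080390/17 = 35357670.

35357670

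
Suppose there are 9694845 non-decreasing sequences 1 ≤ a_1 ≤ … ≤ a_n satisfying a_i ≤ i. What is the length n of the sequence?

Such sub-staircase sequences of length n are counted by C_n. The Catalan number equal to 9694845 is C_15.

15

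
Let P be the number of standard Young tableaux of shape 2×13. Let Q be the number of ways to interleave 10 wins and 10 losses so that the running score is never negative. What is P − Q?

726104

Standard Young tableaux of shape 2×n are counted by C_n; here n = 13. So P = C_13 = 742900.
Reading a vote for the leader as '(' and for the other as ')' turns such a sequence into a balanced string of 10 pairs, so the count is C_10. So Q = C_10 = 16796.
P − Q = 742900 − 16796 = 726104.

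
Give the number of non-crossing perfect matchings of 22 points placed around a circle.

58786

Pairing 22 circle points by 11 non-crossing chords gives C_11 matchings.
C_11 = C(22,11)/12 = 705432/12 = 58786.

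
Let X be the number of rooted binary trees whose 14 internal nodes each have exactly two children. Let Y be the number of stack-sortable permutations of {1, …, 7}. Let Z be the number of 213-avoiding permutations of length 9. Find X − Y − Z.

2669149

The number of full binary trees on 14 internal nodes is the Catalan number C_14. So X = C_14 = 2674440.
Stack-sortable permutations are exactly the 231-avoiding ones, counted by C_n; here n = 7. So Y = C_7 = 429.
For any fixed pattern of length 3, the pattern-avoiding permutations of [9] number C_9. So Z = C_9 = 4862.
X − Y − Z = 2674440 − 429 − 4862 = 2669149.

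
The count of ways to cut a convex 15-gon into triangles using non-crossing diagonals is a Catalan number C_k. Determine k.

The number of triangulations of a 15-gon is the Catalan number C_13 (index = sides − 2).

13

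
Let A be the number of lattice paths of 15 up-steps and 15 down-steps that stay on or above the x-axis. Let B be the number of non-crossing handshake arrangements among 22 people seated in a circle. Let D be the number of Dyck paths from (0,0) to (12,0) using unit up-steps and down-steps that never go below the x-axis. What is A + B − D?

9753499

Dyck paths of semilength n (length 2n) are counted by C_n; here n = 15. So A = C_15 = 9694845.
With 22 = 2·11 people, non-crossing handshake pairings are non-crossing perfect matchings on a circle, counted by C_11. So B = C_11 = 58786.
Paths of 6 up- and 6 down-steps that never dip below the axis are Dyck paths; their count is C_6. So D = C_6 = 132.
A + B − D = 9694845 + 58786 − 132 = 9753499.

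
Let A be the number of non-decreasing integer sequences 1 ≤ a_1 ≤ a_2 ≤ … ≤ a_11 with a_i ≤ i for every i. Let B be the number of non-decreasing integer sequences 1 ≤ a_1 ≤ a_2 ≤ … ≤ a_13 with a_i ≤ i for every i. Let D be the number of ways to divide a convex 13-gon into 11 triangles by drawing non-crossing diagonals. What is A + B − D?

742900

Such sub-staircase sequences of length n are counted by C_n; here n = 11. So A = C_11 = 58786.
Weakly increasing sequences with a_i ≤ i biject with Dyck paths of semilength 13, so there are C_13. So B = C_13 = 742900.
A convex 13-gon is triangulated into 11 triangles, and the number of such triangulations is the Catalan number C_{13−2} = C_11. So D = C_11 = 58786.
A + B − D = 58786 + 742900 − 58786 = 742900.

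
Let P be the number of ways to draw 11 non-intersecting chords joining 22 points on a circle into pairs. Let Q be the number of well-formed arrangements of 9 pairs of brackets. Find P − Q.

53924

Non-crossing perfect matchings of 2n points on a circle are counted by C_n; with 22 points, n = 11. So P = C_11 = 58786.
Balanced strings of n pairs of brackets are counted by C_n; here n = 9. So Q = C_9 = 4862.
P − Q = 58786 − 4862 = 53924.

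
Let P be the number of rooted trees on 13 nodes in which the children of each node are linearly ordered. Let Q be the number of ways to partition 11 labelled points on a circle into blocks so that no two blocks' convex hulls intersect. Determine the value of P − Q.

149226

Rooted ordered (plane) trees on m nodes have m−1 edges and are counted by C_{m−1}; m = 13 gives C_12. So P = C_12 = 208012.
The non-crossing partitions of [11] form a lattice of size C_11. So Q = C_11 = 58786.
P − Q = 208012 − 58786 = 149226.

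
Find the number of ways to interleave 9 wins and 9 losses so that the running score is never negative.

Reading a vote for the leader as '(' and for the other as ')' turns such a sequence into a balanced string of 9 pairs, so the count is C_9.
C_9 = 4862.

4862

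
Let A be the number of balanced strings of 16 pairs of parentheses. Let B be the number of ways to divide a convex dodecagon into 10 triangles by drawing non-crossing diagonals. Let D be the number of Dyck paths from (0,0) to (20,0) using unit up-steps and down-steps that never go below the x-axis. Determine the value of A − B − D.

35324078

Balanced strings of n pairs of brackets are counted by C_n; here n = 16. So A = C_16 = 35357670.
Triangulations of a convex m-gon are counted by C_{m−2}; with m = 12 this is C_10. So B = C_10 = 16796.
Dyck paths of semilength n (length 2n) are counted by C_n; here n = 10. So D = C_10 = 16796.
A − B − D = 35357670 − 16796 − 16796 = 35324078.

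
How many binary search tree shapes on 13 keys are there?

There are C_n binary search tree shapes on n keys; with n = 13 that is C_13.
C_13 = 742900.

742900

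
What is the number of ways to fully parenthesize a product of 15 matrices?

2674440

Parenthesizations of m factors correspond to full binary trees with m leaves, counted by C_{m−1}; m = 15 gives C_14.
C_14 = C(28,14)/15 = 40116600/15 = 2674440.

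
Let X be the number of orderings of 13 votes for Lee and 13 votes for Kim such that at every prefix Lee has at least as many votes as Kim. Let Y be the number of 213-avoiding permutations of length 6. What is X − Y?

Reading a vote for the leader as '(' and for the other as ')' turns such a sequence into a balanced string of 13 pairs, so the count is C_13. So X = C_13 = 742900.
Permutations of [n] avoiding any single length-3 pattern are counted by C_n; here n = 6. So Y = C_6 = 132.
X − Y = 742900 − 132 = 742768.

742768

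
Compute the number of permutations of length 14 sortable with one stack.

2674440

By Knuth's characterisation, the stack-sortable permutations of length 14 are the 231-avoiders, numbering C_14.
C_14 = C(28,14)/15 = 40116600/15 = 2674440.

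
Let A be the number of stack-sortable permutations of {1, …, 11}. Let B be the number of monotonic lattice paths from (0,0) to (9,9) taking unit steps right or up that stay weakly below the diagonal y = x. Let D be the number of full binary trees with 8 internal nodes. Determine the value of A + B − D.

Stack-sortable permutations are exactly the 231-avoiding ones, counted by C_n; here n = 11. So A = C_11 = 58786.
Monotone paths in an n×n grid that stay weakly below the diagonal are counted by C_n; here n = 9. So B = C_9 = 4862.
Full binary trees with n internal nodes are counted by C_n; here n = 8. So D = C_8 = 1430.
A + B − D = 58786 + 4862 − 1430 = 62218.

62218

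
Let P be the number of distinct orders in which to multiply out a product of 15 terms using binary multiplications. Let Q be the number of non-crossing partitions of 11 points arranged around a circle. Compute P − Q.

Parenthesizations of m factors correspond to full binary trees with m leaves, counted by C_{m−1}; m = 15 gives C_14. So P = C_14 = 2674440.
Non-crossing partitions of an n-element set are counted by C_n; here n = 11. So Q = C_11 = 58786.
P − Q = 2674440 − 58786 = 2615654.

2615654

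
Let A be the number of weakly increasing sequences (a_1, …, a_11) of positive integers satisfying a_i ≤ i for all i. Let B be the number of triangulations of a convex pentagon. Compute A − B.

Weakly increasing sequences with a_i ≤ i biject with Dyck paths of semilength 11, so there are C_11. So A = C_11 = 58786.
A convex 5-gon is triangulated into 3 triangles, and the number of such triangulations is the Catalan number C_{5−2} = C_3. So B = C_3 = 5.
A − B = 58786 − 5 = 58781.

58781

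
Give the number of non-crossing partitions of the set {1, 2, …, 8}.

1430

Non-crossing partitions of an n-element set are counted by C_n; here n = 8.
C_8 = 1430.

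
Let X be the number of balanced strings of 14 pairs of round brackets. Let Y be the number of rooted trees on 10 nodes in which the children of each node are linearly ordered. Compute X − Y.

A balanced arrangement of 14 bracket pairs is a Dyck word of semilength 14, so the count is C_14. So X = C_14 = 2674440.
A rooted plane tree on 10 nodes has 9 edges, and such trees are counted by C_9. So Y = C_9 = 4862.
X − Y = 2674440 − 4862 = 2669578.

2669578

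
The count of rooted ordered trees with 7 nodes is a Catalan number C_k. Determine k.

6

A rooted plane tree on 7 nodes has 6 edges, and such trees are counted by C_6.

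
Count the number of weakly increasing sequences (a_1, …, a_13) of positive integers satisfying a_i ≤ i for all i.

742900

Weakly increasing sequences with a_i ≤ i biject with Dyck paths of semilength 13, so there are C_13.
C_13 = C_12 · 2(2·12+1)/(12+2) = 208012 · 50/14 = 742900.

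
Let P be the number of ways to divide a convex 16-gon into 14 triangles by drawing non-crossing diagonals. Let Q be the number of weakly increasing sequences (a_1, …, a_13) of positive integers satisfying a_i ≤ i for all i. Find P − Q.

Triangulations of a convex m-gon are counted by C_{m−2}; with m = 16 this is C_14. So P = C_14 = 2674440.
Such sub-staircase sequences of length n are counted by C_n; here n = 13. So Q = C_13 = 742900.
P − Q = 2674440 − 742900 = 1931540.

1931540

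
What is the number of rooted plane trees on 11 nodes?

16796

A rooted plane tree on 11 nodes has 10 edges, and such trees are counted by C_10.
C_10 = C(20,10)/11 = 184756/11 = 16796.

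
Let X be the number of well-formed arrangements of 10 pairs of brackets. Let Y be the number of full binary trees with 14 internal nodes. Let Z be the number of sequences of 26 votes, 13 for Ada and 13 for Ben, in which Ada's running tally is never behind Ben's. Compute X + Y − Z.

1948336

Balanced strings of n pairs of brackets are counted by C_n; here n = 10. So X = C_10 = 16796.
Full binary trees with n internal nodes are counted by C_n; here n = 14. So Y = C_14 = 2674440.
Reading a vote for the leader as '(' and for the other as ')' turns such a sequence into a balanced string of 13 pairs, so the count is C_13. So Z = C_13 = 742900.
X + Y − Z = 16796 + 2674440 − 742900 = 1948336.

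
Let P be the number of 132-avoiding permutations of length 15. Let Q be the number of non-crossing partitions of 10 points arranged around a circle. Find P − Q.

For any fixed pattern of length 3, the pattern-avoiding permutations of [15] number C_15. So P = C_15 = 9694845.
Non-crossing partitions of an n-element set are counted by C_n; here n = 10. So Q = C_10 = 16796.
P − Q = 9694845 − 16796 = 9678049.

9678049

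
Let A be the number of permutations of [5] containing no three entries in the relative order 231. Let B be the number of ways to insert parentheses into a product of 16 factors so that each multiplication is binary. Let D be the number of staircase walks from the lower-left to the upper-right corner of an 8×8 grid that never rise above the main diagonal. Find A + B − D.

9693457

For any fixed pattern of length 3, the pattern-avoiding permutations of [5] number C_5. So A = C_5 = 42.
Parenthesizations of m factors correspond to full binary trees with m leaves, counted by C_{m−1}; m = 16 gives C_15. So B = C_15 = 9694845.
Monotone paths in an n×n grid that stay weakly below the diagonal are counted by C_n; here n = 8. So D = C_8 = 1430.
A + B − D = 42 + 9694845 − 1430 = 9693457.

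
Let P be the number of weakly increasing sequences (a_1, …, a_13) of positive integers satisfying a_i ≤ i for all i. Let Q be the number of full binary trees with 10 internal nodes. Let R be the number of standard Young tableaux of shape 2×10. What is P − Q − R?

709308

Such sub-staircase sequences of length n are counted by C_n; here n = 13. So P = C_13 = 742900.
The number of full binary trees on 10 internal nodes is the Catalan number C_10. So Q = C_10 = 16796.
By the hook-length formula (or a Dyck-path bijection), SYT of shape 2×10 number C_10. So R = C_10 = 16796.
P − Q − R = 742900 − 16796 − 16796 = 709308.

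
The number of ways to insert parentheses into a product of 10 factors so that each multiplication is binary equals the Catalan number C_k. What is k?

Bracketing 10 factors into binary products is counted by C_{10−1} = C_9.

9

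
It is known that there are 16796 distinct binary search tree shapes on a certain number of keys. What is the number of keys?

10

Binary search tree shapes on n keys are counted by C_n, and C_10 = 16796.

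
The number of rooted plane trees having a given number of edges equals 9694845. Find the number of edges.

15

Rooted ordered trees with n edges are counted by C_n; 9694845 = C_15.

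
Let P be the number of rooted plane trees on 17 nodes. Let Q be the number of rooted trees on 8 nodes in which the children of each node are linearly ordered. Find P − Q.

A rooted plane tree on 17 nodes has 16 edges, and such trees are counted by C_16. So P = C_16 = 35357670.
A rooted plane tree on 8 nodes has 7 edges, and such trees are counted by C_7. So Q = C_7 = 429.
P − Q = 35357670 − 429 = 35357241.

35357241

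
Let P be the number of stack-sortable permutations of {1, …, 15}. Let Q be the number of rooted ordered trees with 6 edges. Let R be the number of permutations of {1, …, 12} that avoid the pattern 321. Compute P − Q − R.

Stack-sortable permutations are exactly the 231-avoiding ones, counted by C_n; here n = 15. So P = C_15 = 9694845.
Rooted ordered trees with n edges are counted by C_n; here n = 6. So Q = C_6 = 132.
Permutations of [n] avoiding any single length-3 pattern are counted by C_n; here n = 12. So R = C_12 = 208012.
P − Q − R = 9694845 − 132 − 208012 = 9486701.

9486701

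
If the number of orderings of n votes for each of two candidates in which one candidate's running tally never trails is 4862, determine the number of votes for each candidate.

9

Such ballot sequences with n votes each are counted by C_n, and C_9 = 4862.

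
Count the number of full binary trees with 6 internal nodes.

132

The number of full binary trees on 6 internal nodes is the Catalan number C_6.
C_6 = C(12,6)/7 = 924/7 = 132.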